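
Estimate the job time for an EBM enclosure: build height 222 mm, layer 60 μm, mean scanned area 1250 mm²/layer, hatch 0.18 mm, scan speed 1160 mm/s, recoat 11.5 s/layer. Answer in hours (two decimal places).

17.97 hours

Number of layers: 222 / 0.06 → 3700 (rounded up).
Hatch length per layer = 1250 / 0.18, so 6944.4 mm.
Beam time per layer: 6944.4 / 1160 → 5.9866 s.
Layer cycle = 5.9866 + 11.5 = 17.4866 s.
Total: 3700 × 17.4866 s = 64700.42 s → 17.97 hours.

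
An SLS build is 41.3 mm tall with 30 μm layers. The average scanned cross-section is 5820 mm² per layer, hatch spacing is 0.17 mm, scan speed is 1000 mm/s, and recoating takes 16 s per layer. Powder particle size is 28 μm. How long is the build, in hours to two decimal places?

Layers = ⌈41.3/0.03⌉ = 1377.
Per-layer scan distance = 5820 / 0.17, so 34235.3 mm.
Per-layer scan time: 34235.3 / 1000 → 34.2353 s.
Time per layer = 34.2353 + 16, so 50.2353 s.
Total: 1377 × 50.2353 s = 69174.0081 s → 19.22 hours.

19.22 hours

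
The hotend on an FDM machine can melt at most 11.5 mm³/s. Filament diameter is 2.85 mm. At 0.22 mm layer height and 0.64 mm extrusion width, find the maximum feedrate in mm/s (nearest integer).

Extrusion cross-section = 0.22 × 0.64, so 0.1408 mm².
v_max = Q/A = 11.5/0.1408 = 81.68 mm/s → 82 mm/s.

82 mm/s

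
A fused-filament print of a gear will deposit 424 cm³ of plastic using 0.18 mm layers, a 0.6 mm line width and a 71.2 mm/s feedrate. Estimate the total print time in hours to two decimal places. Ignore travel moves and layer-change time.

Bead cross-section: 0.18 × 0.6 → 0.108 mm².
Path length: 424000 mm³ / 0.108 mm² → 3925925.9 mm.
Print-move time = 3925925.9 / 71.2, so 55139.4 s.
Converting: 55139.4 s = 15.32 hours.

15.32 hours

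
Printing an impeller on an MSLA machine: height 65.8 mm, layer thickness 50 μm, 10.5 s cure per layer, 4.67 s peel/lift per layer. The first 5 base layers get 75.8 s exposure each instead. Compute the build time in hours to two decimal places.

Layer count = ceil(65.8 / 0.05) = 1316.
Bottom layers: 5 × (75.8 + 4.67) → 402.35 s.
Remaining layers = 1311 × (10.5 + 4.67) = 19887.87 s.
Sum: 402.35 + 19887.87 = 20290.22 s → 5.64 hours.

5.64 hours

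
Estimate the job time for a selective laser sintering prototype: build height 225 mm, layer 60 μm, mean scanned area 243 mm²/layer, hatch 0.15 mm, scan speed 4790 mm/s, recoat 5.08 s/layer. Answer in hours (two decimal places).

Layers = ⌈225/0.06⌉ = 3750.
Per-layer scan distance = 243 / 0.15 = 1620 mm.
Laser time per layer = 1620 / 4790, so 0.3382 s.
Per-layer time = 0.3382 + 5.08, so 5.4182 s.
Build time = 3750 × 5.4182 = 20318.25 s = 5.64 hours.

5.64 hours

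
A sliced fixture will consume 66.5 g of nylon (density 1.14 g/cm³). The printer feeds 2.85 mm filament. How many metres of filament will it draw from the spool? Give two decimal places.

9.14 m

Volume = 66.5 g / 1.14 g·cm⁻³ = 58.3333 cm³ = 58333.3 mm³.
Filament cross-section = π × (2.85/2)² = 6.3794 mm².
L = V/A = 58333.3/6.3794 = 9144.01 mm → 9.14 m.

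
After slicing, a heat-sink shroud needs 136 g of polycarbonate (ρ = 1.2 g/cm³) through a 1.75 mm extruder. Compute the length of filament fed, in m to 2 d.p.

Volume = 136 g / 1.2 g·cm⁻³ = 113.3333 cm³ = 113333.3 mm³.
A = π r² = π × 0.875² = 2.4053 mm².
L = V/A = 113333.3/2.4053 = 47118.16 mm → 47.12 m.

47.12 m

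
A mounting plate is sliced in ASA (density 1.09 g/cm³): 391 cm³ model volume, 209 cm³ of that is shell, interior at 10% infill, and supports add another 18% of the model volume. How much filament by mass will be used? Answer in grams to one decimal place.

Interior volume: 391 − 209 → 182 cm³.
Infill volume = 0.10 × 182, so 18.2 cm³.
Support = 0.18 × 391, so 70.38 cm³.
Total printed volume = 209 + 18.2 + 70.38 = 297.58 cm³.
Mass = 297.58 × 1.09 = 324.3622 g.

324.4 g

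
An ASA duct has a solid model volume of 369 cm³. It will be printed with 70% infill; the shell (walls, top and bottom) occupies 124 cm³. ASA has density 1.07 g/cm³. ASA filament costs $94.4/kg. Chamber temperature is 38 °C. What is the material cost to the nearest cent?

$29.85

Volume inside the shell: 369 − 124 → 245 cm³.
Infill volume: 0.70 × 245 → 171.5 cm³.
Total printed volume: 124 + 171.5 → 295.5 cm³.
Mass = 295.5 × 1.07 = 316.185 g.
At $94.4/kg: 316.185/1000 × 94.4 = $29.85.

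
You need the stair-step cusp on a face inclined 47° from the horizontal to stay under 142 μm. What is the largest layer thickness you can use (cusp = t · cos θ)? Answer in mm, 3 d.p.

0.208 mm

Layer height = cusp / cos(47°) = 0.142 / 0.6820 = 0.208 mm.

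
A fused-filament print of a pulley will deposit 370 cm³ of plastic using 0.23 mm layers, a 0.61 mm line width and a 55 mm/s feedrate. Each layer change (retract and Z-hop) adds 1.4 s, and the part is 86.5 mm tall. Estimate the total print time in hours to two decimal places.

Line area = 0.23 × 0.61 = 0.1403 mm².
Toolpath length = 370 cm³ / 0.1403 mm² = 370000 / 0.1403 = 2637206 mm.
Time extruding = 2637206 / 55, so 47949.2 s.
Layers = ⌈86.5/0.23⌉ = 377.
Layer-change overhead = 377 × 1.4 = 527.8 s.
Total = 47949.2 + 527.8 = 48477 s = 13.47 hours.

13.47 hours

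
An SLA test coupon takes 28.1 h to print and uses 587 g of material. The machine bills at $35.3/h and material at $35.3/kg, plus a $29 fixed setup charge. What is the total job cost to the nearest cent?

Machine cost: 35.3 × 28.1 → $991.93.
Material cost = 35.3 × 587/1000, so $20.7211.
Adding setup: 991.93 + 20.7211 + 29 → 1041.6511 ≈ $1041.65.

$1041.65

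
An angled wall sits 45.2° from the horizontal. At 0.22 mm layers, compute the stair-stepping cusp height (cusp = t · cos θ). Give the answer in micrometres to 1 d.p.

155.0 μm

Cusp = layer height × cos(45.2°) = 0.22 × 0.7046 = 0.155012 mm = 155.0 μm.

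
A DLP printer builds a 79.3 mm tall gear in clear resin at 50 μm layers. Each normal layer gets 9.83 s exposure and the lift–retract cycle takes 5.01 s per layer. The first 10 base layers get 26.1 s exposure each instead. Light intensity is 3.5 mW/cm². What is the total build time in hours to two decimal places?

Number of layers: 79.3 / 0.05 → 1586 (rounded up).
Bottom layers = 10 × (26.1 + 5.01) = 311.1 s.
Regular layers = 1576 × (9.83 + 5.01), so 23387.84 s.
Sum: 311.1 + 23387.84 = 23698.94 s → 6.58 hours.

6.58 hours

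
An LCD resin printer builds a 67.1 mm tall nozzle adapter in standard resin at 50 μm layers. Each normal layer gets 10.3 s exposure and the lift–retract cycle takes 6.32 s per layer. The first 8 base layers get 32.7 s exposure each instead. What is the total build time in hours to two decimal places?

6.25 hours

Layer count = ceil(67.1 / 0.05) = 1342.
Bottom layers = 8 × (32.7 + 6.32), so 312.16 s.
Normal layers = 1334 × (10.3 + 6.32), so 22171.08 s.
Sum: 312.16 + 22171.08 = 22483.24 s → 6.25 hours.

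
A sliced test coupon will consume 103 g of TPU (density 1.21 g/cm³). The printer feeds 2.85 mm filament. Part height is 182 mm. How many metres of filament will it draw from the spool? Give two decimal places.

13.34 m

Volume = 103 g / 1.21 g·cm⁻³ = 85.124 cm³ = 85124 mm³.
Cross-section of 2.85 mm filament: π·(2.85/2)² = 6.3794 mm².
Length = 85124 / 6.3794 = 13343.57 mm = 13.34 m.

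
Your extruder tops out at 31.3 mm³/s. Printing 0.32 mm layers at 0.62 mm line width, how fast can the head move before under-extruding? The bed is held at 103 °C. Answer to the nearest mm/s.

Extrusion cross-section = 0.32 × 0.62, so 0.1984 mm².
Max speed = 31.3 / 0.1984 = 157.76 ≈ 158 mm/s.

158 mm/s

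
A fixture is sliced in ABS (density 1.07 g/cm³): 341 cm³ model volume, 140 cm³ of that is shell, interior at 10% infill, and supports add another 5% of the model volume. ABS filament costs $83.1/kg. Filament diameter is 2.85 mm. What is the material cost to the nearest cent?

$15.75

Volume inside the shell: 341 − 140 → 201 cm³.
Infill volume: 0.10 × 201 → 20.1 cm³.
Support: 0.05 × 341 → 17.05 cm³.
Total extruded = 140 + 20.1 + 17.05, so 177.15 cm³.
Mass = 177.15 × 1.07 = 189.5505 g.
Cost = 189.5505 g / 1000 × $83.1/kg = $15.75.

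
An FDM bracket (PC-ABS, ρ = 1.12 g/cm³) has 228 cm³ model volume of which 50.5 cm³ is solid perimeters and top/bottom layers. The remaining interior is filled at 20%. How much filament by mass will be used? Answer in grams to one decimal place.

Infill region = 228 − 50.5, so 177.5 cm³.
Infill volume = 0.20 × 177.5, so 35.5 cm³.
Total extruded = 50.5 + 35.5, so 86 cm³.
Mass = 86 × 1.12 = 96.32 g.

96.3 g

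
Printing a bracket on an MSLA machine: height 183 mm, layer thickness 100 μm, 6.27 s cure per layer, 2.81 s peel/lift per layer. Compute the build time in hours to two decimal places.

Layer count = ceil(183 / 0.1) = 1830.
Cycle time = 6.27 + 2.81 = 9.08 s.
Total = 1830 × 9.08 = 16616.4 s = 4.62 hours.

4.62 hours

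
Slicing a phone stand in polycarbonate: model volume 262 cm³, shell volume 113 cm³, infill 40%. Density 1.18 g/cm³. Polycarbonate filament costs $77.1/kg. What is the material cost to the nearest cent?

$15.70

Interior volume = 262 − 113 = 149 cm³.
Infill volume: 0.40 × 149 → 59.6 cm³.
Total printed volume: 113 + 59.6 → 172.6 cm³.
Mass = 172.6 × 1.18, so 203.668 g.
At $77.1/kg: 203.668/1000 × 77.1 = $15.70.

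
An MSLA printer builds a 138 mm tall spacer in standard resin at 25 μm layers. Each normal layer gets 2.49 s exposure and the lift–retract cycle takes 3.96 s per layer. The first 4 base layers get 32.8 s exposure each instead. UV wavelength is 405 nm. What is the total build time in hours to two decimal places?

9.92 hours

Number of layers: 138 / 0.025 → 5520 (rounded up).
Base layers = 4 × (32.8 + 3.96) = 147.04 s.
Remaining layers = 5516 × (2.49 + 3.96), so 35578.2 s.
Total = 147.04 + 35578.2 = 35725.24 s = 9.92 hours.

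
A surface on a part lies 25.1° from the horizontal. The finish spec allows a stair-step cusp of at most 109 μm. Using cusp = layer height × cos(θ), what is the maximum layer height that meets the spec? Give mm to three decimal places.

0.120 mm

Layer height = cusp / cos(25.1°) = 0.109 / 0.9056 = 0.120 mm.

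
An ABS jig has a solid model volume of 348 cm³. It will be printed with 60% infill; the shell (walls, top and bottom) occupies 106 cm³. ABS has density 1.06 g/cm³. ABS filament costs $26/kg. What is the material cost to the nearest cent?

$6.92

Infill region = 348 − 106, so 242 cm³.
Deposited infill: 0.60 × 242 → 145.2 cm³.
Total extruded = 106 + 145.2, so 251.2 cm³.
Mass = 251.2 × 1.06, so 266.272 g.
At $26/kg: 266.272/1000 × 26 = $6.92.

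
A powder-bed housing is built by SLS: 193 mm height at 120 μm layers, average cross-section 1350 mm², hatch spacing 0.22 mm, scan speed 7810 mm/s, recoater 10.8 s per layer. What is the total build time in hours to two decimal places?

Layer count = ceil(193 / 0.12) = 1609.
Hatch length per layer = 1350 / 0.22, so 6136.4 mm.
Laser time per layer: 6136.4 / 7810 → 0.7857 s.
Layer cycle = 0.7857 + 10.8 = 11.5857 s.
Build time = 1609 × 11.5857 = 18641.3913 s = 5.18 hours.

5.18 hours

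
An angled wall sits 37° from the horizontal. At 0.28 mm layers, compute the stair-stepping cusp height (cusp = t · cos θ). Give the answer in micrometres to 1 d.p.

Cusp = layer height × cos(37°) = 0.28 × 0.7986 = 0.223608 mm = 223.6 μm.

223.6 μm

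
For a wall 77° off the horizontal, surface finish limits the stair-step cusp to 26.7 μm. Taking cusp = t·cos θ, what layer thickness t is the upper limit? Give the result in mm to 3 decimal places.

0.119 mm

cos(77°) = 0.2250; t_max = 0.0267/0.2250 = 0.119 mm.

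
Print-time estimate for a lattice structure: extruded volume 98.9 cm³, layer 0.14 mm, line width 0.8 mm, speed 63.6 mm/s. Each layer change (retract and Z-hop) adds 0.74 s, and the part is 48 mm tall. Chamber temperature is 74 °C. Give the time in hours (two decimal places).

Extrusion cross-section = 0.14 × 0.8 = 0.112 mm².
Toolpath length = 98.9 cm³ / 0.112 mm² = 98900 / 0.112 = 883035.7 mm.
Time extruding: 883035.7 / 63.6 → 13884.2 s.
Number of layers: 48 / 0.14 → 343 (rounded up).
Non-print overhead = 343 × 0.74, so 253.82 s.
Total = 13884.2 + 253.82 = 14138.02 s = 3.93 hours.

3.93 hours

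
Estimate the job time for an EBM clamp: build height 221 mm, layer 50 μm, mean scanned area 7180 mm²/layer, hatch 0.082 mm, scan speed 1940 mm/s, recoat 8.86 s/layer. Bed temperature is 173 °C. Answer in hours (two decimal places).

Layer count = ceil(221 / 0.05) = 4420.
Scan path per layer = 7180 / 0.082, so 87561 mm.
Scan time per layer = 87561 / 1940, so 45.1345 s.
Layer cycle = 45.1345 + 8.86 = 53.9945 s.
4420 layers × 53.9945 s/layer = 238655.69 s, i.e. 66.29 hours.

66.29 hours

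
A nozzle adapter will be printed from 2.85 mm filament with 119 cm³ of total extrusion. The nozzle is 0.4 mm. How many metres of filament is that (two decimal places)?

18.65 m

Cross-section of 2.85 mm filament: π·(2.85/2)² = 6.3794 mm².
L = 119000 mm³ / 6.3794 mm² = 18653.79 mm, i.e. 18.65 m.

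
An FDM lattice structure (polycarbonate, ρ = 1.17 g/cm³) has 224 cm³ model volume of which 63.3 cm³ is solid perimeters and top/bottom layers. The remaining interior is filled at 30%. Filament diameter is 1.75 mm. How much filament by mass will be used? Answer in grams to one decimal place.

130.5 g

Interior volume: 224 − 63.3 → 160.7 cm³.
Infill deposited = 0.30 × 160.7, so 48.21 cm³.
Deposited volume = 63.3 + 48.21, so 111.51 cm³.
Mass = 111.51 × 1.17 = 130.4667 g.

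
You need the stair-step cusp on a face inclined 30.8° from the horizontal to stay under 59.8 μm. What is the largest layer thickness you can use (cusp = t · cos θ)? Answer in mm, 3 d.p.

0.070 mm

Layer height = cusp / cos(30.8°) = 0.0598 / 0.8590 = 0.070 mm.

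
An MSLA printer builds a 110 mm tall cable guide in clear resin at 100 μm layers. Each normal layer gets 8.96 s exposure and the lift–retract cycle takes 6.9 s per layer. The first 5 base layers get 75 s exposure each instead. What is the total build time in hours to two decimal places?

4.94 hours

Layer count = ceil(110 / 0.1) = 1100.
Base layers: 5 × (75 + 6.9) → 409.5 s.
Remaining layers = 1095 × (8.96 + 6.9), so 17366.7 s.
Total = 409.5 + 17366.7 = 17776.2 s = 4.94 hours.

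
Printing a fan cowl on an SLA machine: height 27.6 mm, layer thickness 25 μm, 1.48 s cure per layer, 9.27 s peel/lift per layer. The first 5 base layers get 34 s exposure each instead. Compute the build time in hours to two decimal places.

3.34 hours

Number of layers: 27.6 / 0.025 → 1104 (rounded up).
Base layers = 5 × (34 + 9.27), so 216.35 s.
Regular layers = 1099 × (1.48 + 9.27), so 11814.25 s.
Total = 216.35 + 11814.25 = 12030.6 s = 3.34 hours.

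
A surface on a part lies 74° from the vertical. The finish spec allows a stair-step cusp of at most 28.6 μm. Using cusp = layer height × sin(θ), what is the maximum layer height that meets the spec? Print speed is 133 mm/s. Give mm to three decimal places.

0.030 mm

Layer height = cusp / sin(74°) = 0.0286 / 0.9613 = 0.030 mm.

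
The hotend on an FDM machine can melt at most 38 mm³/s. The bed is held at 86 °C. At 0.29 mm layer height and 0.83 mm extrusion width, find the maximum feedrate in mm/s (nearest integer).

158 mm/s

Bead cross-section = 0.29 × 0.83, so 0.2407 mm².
Max speed = 38 / 0.2407 = 157.87 ≈ 158 mm/s.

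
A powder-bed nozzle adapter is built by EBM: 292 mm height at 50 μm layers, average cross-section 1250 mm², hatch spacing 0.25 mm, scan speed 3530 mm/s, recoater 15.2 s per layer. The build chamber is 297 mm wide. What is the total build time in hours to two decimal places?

Layers = ⌈292/0.05⌉ = 5840.
Hatch length per layer = 1250 / 0.25, so 5000 mm.
Per-layer scan time = 5000 / 3530, so 1.4164 s.
Time per layer: 1.4164 + 15.2 → 16.6164 s.
5840 layers × 16.6164 s/layer = 97039.776 s, i.e. 26.96 hours.

26.96 hours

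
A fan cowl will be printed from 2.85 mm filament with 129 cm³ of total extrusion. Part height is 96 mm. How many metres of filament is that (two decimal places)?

20.22 m

A = π r² = π × 1.425² = 6.3794 mm².
Length = 129 cm³ / 6.3794 mm² = 129000 / 6.3794 = 20221.34 mm = 20.22 m.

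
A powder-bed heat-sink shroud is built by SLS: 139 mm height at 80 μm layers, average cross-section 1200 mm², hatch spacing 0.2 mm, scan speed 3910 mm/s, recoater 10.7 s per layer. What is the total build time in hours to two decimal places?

Layer count = ceil(139 / 0.08) = 1738.
Hatch length per layer = 1200 / 0.2, so 6000 mm.
Laser time per layer = 6000 / 3910 = 1.5345 s.
Time per layer: 1.5345 + 10.7 → 12.2345 s.
Total: 1738 × 12.2345 s = 21263.561 s → 5.91 hours.

5.91 hours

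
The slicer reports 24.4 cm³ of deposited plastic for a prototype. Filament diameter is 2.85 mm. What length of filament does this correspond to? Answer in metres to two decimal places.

Filament cross-section = π × (2.85/2)² = 6.3794 mm².
Length = 24.4 cm³ / 6.3794 mm² = 24400 / 6.3794 = 3824.81 mm = 3.82 m.

3.82 m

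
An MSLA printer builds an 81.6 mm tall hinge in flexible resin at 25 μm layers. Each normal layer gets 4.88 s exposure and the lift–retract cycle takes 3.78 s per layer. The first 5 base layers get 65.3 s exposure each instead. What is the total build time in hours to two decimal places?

7.94 hours

Number of layers: 81.6 / 0.025 → 3264 (rounded up).
Bottom layers = 5 × (65.3 + 3.78) = 345.4 s.
Regular layers = 3259 × (4.88 + 3.78), so 28222.94 s.
Total = 345.4 + 28222.94 = 28568.34 s = 7.94 hours.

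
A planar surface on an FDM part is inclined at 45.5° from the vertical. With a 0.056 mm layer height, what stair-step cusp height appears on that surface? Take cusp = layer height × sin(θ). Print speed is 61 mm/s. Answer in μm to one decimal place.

h_c = t·sin θ = 0.056 × 0.7133 = 0.039945 mm (39.9 μm).

39.9 μm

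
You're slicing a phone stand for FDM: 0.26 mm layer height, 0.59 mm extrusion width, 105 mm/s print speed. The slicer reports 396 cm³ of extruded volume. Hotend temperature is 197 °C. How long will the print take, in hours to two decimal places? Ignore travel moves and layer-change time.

Bead cross-section = 0.26 × 0.59 = 0.1534 mm².
Toolpath length = 396 cm³ / 0.1534 mm² = 396000 / 0.1534 = 2581486.3 mm.
Extrusion time = 2581486.3 / 105 = 24585.6 s.
Converting: 24585.6 s = 6.83 hours.

6.83 hours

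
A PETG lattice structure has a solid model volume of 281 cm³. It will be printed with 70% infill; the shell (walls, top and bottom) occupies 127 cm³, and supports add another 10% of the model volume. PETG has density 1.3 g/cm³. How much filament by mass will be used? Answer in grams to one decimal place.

341.8 g

Interior volume = 281 − 127 = 154 cm³.
Deposited infill = 0.70 × 154 = 107.8 cm³.
Support: 0.10 × 281 → 28.1 cm³.
Deposited volume = 127 + 107.8 + 28.1, so 262.9 cm³.
Mass = 262.9 × 1.3 = 341.77 g.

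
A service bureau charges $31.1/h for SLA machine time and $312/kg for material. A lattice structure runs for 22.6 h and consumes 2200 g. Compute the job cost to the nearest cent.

$1389.26

Machine-time cost = 31.1 × 22.6, so $702.86.
Material charge = 312 × 2200/1000, so $686.40.
Job cost: 702.86 + 686.40 = $1389.26.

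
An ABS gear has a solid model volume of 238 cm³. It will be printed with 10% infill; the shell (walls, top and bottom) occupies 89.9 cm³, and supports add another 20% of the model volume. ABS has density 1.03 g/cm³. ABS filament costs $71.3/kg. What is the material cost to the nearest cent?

$11.19

Infill region: 238 − 89.9 → 148.1 cm³.
Deposited infill = 0.10 × 148.1 = 14.81 cm³.
Support: 0.20 × 238 → 47.6 cm³.
Deposited volume: 89.9 + 14.81 + 47.6 → 152.31 cm³.
Mass = 152.31 × 1.03 = 156.8793 g.
At $71.3/kg: 156.8793/1000 × 71.3 = $11.19.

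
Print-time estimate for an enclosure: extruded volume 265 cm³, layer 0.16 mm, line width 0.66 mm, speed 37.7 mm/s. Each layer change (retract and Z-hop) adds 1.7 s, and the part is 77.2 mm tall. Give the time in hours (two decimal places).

18.72 hours

Extrusion cross-section: 0.16 × 0.66 → 0.1056 mm².
Total extruded path = 265000/0.1056 = 2509469.7 mm.
Print-move time = 2509469.7 / 37.7, so 66564.2 s.
Layer count = ceil(77.2 / 0.16) = 483.
Layer-change overhead = 483 × 1.7, so 821.1 s.
Total = 66564.2 + 821.1 = 67385.3 s = 18.72 hours.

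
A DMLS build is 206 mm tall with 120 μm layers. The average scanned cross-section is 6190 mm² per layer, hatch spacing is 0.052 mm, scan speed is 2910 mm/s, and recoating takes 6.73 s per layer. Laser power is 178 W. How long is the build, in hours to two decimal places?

22.72 hours

Layer count = ceil(206 / 0.12) = 1717.
Hatch length per layer: 6190 / 0.052 → 119038.5 mm.
Scan time per layer: 119038.5 / 2910 → 40.9067 s.
Time per layer = 40.9067 + 6.73, so 47.6367 s.
Total: 1717 × 47.6367 s = 81792.2139 s → 22.72 hours.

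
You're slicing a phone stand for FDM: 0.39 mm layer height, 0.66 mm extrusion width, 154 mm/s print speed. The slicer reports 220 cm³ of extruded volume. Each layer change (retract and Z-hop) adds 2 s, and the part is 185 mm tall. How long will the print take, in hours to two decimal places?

1.81 hours

Bead cross-section = 0.39 × 0.66 = 0.2574 mm².
Total extruded path = 220000/0.2574 = 854700.9 mm.
Time extruding: 854700.9 / 154 → 5550 s.
Number of layers: 185 / 0.39 → 475 (rounded up).
Z-hop total = 475 × 2 = 950 s.
Altogether 5550 + 950 = 6500 s, i.e. 1.81 hours.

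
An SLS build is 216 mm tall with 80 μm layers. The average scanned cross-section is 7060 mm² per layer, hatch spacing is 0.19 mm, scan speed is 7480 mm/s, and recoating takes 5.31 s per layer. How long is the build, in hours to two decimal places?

Number of layers: 216 / 0.08 → 2700 (rounded up).
Hatch length per layer = 7060 / 0.19 = 37157.9 mm.
Scan time per layer = 37157.9 / 7480 = 4.9676 s.
Per-layer time = 4.9676 + 5.31, so 10.2776 s.
Total: 2700 × 10.2776 s = 27749.52 s → 7.71 hours.

7.71 hours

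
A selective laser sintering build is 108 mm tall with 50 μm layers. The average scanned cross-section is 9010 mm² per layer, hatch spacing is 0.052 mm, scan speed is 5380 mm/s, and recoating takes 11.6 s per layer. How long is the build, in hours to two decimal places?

Layers = ⌈108/0.05⌉ = 2160.
Scan path per layer: 9010 / 0.052 → 173269.2 mm.
Laser time per layer: 173269.2 / 5380 → 32.2062 s.
Layer cycle: 32.2062 + 11.6 → 43.8062 s.
2160 layers × 43.8062 s/layer = 94621.392 s, i.e. 26.28 hours.

26.28 hours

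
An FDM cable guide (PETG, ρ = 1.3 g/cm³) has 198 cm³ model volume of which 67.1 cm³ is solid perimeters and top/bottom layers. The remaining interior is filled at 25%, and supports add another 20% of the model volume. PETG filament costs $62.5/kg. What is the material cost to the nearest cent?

Infill region: 198 − 67.1 → 130.9 cm³.
Infill deposited = 0.25 × 130.9, so 32.725 cm³.
Support = 0.20 × 198, so 39.6 cm³.
Total printed volume = 67.1 + 32.725 + 39.6 = 139.425 cm³.
Mass = 139.425 × 1.3 = 181.2525 g.
At $62.5/kg: 181.2525/1000 × 62.5 = $11.33.

$11.33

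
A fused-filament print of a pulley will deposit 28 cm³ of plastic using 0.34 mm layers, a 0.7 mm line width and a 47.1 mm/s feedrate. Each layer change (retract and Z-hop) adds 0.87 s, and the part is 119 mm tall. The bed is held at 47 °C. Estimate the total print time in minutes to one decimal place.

Extrusion cross-section: 0.34 × 0.7 → 0.238 mm².
Toolpath length = 28 cm³ / 0.238 mm² = 28000 / 0.238 = 117647.1 mm.
Extrusion time = 117647.1 / 47.1 = 2497.8 s.
Layer count = ceil(119 / 0.34) = 350.
Non-print overhead: 350 × 0.87 → 304.5 s.
Altogether 2497.8 + 304.5 = 2802.3 s, i.e. 46.7 minutes.

46.7 minutes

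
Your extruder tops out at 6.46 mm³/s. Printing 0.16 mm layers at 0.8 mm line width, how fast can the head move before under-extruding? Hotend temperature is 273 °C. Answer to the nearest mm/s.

50 mm/s

Bead cross-section: 0.16 × 0.8 → 0.128 mm².
v_max = Q/A = 6.46/0.128 = 50.47 mm/s → 50 mm/s.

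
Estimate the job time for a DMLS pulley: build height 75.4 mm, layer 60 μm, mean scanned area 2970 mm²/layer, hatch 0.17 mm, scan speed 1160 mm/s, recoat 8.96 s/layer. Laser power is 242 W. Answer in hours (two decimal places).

8.39 hours

Layers = ⌈75.4/0.06⌉ = 1257.
Scan path per layer = 2970 / 0.17 = 17470.6 mm.
Scan time per layer: 17470.6 / 1160 → 15.0609 s.
Per-layer time = 15.0609 + 8.96 = 24.0209 s.
Build time = 1257 × 24.0209 = 30194.2713 s = 8.39 hours.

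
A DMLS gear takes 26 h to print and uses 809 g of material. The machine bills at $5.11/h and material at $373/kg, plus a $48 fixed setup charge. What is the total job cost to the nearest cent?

$482.62

Machine-time cost: 5.11 × 26 → $132.86.
Material charge = 373 × 809/1000 = $301.757.
Adding setup: 132.86 + 301.757 + 48 → 482.617 ≈ $482.62.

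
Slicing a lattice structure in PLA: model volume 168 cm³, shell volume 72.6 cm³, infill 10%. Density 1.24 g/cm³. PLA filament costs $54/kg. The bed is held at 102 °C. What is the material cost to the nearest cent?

Infill region = 168 − 72.6, so 95.4 cm³.
Infill deposited = 0.10 × 95.4 = 9.54 cm³.
Total extruded: 72.6 + 9.54 → 82.14 cm³.
Mass: 82.14 × 1.24 → 101.8536 g.
Cost = 101.8536 g / 1000 × $54/kg = $5.50.

$5.50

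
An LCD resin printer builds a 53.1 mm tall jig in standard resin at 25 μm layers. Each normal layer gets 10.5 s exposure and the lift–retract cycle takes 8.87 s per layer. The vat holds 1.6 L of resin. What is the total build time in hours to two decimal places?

Number of layers: 53.1 / 0.025 → 2124 (rounded up).
Per-layer time: 10.5 + 8.87 → 19.37 s.
Total = 2124 × 19.37 = 41141.88 s = 11.43 hours.

11.43 hours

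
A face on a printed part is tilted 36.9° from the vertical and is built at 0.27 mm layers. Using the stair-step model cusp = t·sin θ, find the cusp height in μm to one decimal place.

h_c = t·sin θ = 0.27 × 0.6004 = 0.162108 mm (162.1 μm).

162.1 μm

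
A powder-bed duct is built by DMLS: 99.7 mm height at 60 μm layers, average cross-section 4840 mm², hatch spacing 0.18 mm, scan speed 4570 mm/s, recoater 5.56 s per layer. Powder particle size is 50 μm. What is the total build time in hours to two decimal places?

Number of layers: 99.7 / 0.06 → 1662 (rounded up).
Hatch length per layer = 4840 / 0.18, so 26888.9 mm.
Per-layer scan time = 26888.9 / 4570, so 5.8838 s.
Per-layer time: 5.8838 + 5.56 → 11.4438 s.
Build time = 1662 × 11.4438 = 19019.5956 s = 5.28 hours.

5.28 hours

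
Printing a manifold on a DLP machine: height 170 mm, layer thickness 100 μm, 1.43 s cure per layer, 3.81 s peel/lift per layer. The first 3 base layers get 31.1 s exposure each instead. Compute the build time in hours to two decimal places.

2.50 hours

Layer count = ceil(170 / 0.1) = 1700.
Bottom layers = 3 × (31.1 + 3.81) = 104.73 s.
Regular layers = 1697 × (1.43 + 3.81), so 8892.28 s.
Total = 104.73 + 8892.28 = 8997.01 s = 2.50 hours.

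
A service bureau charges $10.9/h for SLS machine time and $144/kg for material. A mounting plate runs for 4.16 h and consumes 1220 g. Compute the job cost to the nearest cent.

Time charge: 10.9 × 4.16 → $45.344.
Feedstock cost = 144 × 1220/1000 = $175.68.
Total = 45.344 + 175.68 = 221.024 ≈ $221.02.

$221.02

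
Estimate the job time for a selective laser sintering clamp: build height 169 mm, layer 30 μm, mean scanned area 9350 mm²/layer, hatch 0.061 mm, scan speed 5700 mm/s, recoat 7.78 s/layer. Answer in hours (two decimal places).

54.26 hours

Layer count = ceil(169 / 0.03) = 5634.
Scan path per layer = 9350 / 0.061 = 153278.7 mm.
Per-layer scan time = 153278.7 / 5700 = 26.891 s.
Per-layer time: 26.891 + 7.78 → 34.671 s.
Total: 5634 × 34.671 s = 195336.414 s → 54.26 hours.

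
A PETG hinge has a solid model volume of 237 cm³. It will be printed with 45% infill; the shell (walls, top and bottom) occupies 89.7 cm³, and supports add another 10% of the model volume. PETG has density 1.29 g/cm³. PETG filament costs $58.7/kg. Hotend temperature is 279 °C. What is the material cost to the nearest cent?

Interior volume = 237 − 89.7 = 147.3 cm³.
Infill volume = 0.45 × 147.3, so 66.285 cm³.
Support = 0.10 × 237 = 23.7 cm³.
Total printed volume = 89.7 + 66.285 + 23.7, so 179.685 cm³.
Mass = 179.685 × 1.29, so 231.79365 g.
At $58.7/kg: 231.79365/1000 × 58.7 = $13.61.

$13.61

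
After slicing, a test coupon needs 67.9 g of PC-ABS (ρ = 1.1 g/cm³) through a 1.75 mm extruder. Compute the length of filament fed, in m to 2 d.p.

25.66 m

Extruded volume: 67.9/1.1 = 61.7273 cm³ (61727.3 mm³).
A = π r² = π × 0.875² = 2.4053 mm².
L = V/A = 61727.3/2.4053 = 25663.04 mm → 25.66 m.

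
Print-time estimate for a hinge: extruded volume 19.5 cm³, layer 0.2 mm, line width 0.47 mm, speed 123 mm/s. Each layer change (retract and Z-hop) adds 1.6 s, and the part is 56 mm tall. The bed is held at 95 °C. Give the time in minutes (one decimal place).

35.6 minutes

Bead cross-section = 0.2 × 0.47 = 0.094 mm².
Path length: 19500 mm³ / 0.094 mm² → 207446.8 mm.
Print-move time = 207446.8 / 123 = 1686.6 s.
Layer count = ceil(56 / 0.2) = 280.
Non-print overhead = 280 × 1.6 = 448 s.
Total = 1686.6 + 448 = 2134.6 s = 35.6 minutes.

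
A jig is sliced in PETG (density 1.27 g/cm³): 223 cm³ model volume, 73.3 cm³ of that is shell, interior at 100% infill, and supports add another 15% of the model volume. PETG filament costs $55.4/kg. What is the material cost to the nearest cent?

$18.04

Infill region: 223 − 73.3 → 149.7 cm³.
Infill deposited = 1.00 × 149.7, so 149.7 cm³.
Support = 0.15 × 223 = 33.45 cm³.
Deposited volume = 73.3 + 149.7 + 33.45 = 256.45 cm³.
Mass = 256.45 × 1.27, so 325.6915 g.
At $55.4/kg: 325.6915/1000 × 55.4 = $18.04.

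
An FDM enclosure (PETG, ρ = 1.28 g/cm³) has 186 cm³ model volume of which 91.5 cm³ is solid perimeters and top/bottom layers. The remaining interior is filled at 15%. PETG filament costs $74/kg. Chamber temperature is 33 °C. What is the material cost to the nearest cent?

Interior volume = 186 − 91.5 = 94.5 cm³.
Infill volume = 0.15 × 94.5, so 14.175 cm³.
Deposited volume: 91.5 + 14.175 → 105.675 cm³.
Mass = 105.675 × 1.28 = 135.264 g.
Cost = 135.264 g / 1000 × $74/kg = $10.01.

$10.01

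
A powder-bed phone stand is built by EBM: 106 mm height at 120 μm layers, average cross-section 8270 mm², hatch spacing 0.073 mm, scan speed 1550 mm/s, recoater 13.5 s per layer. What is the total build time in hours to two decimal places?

21.26 hours

Number of layers: 106 / 0.12 → 884 (rounded up).
Scan path per layer = 8270 / 0.073, so 113287.7 mm.
Scan time per layer = 113287.7 / 1550 = 73.0888 s.
Layer cycle = 73.0888 + 13.5 = 86.5888 s.
Build time = 884 × 86.5888 = 76544.4992 s = 21.26 hours.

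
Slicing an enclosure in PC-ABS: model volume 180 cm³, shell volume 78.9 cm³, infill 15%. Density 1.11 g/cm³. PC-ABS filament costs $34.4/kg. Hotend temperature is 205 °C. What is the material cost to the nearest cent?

Infill region = 180 − 78.9 = 101.1 cm³.
Deposited infill = 0.15 × 101.1, so 15.165 cm³.
Total extruded = 78.9 + 15.165 = 94.065 cm³.
Mass = 94.065 × 1.11 = 104.41215 g.
At $34.4/kg: 104.41215/1000 × 34.4 = $3.59.

$3.59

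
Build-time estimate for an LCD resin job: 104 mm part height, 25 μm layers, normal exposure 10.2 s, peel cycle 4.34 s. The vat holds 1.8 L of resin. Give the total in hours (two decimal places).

16.80 hours

Layers = ⌈104/0.025⌉ = 4160.
Per-layer time = 10.2 + 4.34, so 14.54 s.
Total = 4160 × 14.54 = 60486.4 s = 16.80 hours.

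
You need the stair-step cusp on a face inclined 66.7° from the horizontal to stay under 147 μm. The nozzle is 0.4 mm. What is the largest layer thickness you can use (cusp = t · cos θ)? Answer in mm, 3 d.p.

0.372 mm

t = h_c / cos θ = 0.147 / 0.3955 = 0.372 mm.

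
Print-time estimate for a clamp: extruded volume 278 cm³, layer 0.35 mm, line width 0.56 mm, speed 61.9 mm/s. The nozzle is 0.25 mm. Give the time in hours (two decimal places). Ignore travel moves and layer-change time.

Bead cross-section = 0.35 × 0.56 = 0.196 mm².
Path length: 278000 mm³ / 0.196 mm² → 1418367.3 mm.
Time extruding: 1418367.3 / 61.9 → 22913.8 s.
22913.8 s = 6.36 hours.

6.36 hours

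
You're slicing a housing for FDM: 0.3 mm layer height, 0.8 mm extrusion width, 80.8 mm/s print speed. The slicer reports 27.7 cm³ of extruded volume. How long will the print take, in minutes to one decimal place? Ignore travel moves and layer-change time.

23.8 minutes

Extrusion cross-section = 0.3 × 0.8, so 0.24 mm².
Path length: 27700 mm³ / 0.24 mm² → 115416.7 mm.
Print-move time = 115416.7 / 80.8 = 1428.4 s.
That's 1428.4 s → 23.8 minutes.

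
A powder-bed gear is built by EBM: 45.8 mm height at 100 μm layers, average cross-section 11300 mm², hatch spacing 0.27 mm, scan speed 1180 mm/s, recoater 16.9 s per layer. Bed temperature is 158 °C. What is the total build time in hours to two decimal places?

6.66 hours

Layer count = ceil(45.8 / 0.1) = 458.
Per-layer scan distance = 11300 / 0.27, so 41851.9 mm.
Scan time per layer = 41851.9 / 1180, so 35.4677 s.
Layer cycle = 35.4677 + 16.9, so 52.3677 s.
Build time = 458 × 52.3677 = 23984.4066 s = 6.66 hours.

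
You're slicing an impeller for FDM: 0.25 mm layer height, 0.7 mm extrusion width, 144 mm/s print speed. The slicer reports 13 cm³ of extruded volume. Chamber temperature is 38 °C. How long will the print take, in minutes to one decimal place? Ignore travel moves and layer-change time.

8.6 minutes

Bead cross-section: 0.25 × 0.7 → 0.175 mm².
Path length: 13000 mm³ / 0.175 mm² → 74285.7 mm.
Print-move time = 74285.7 / 144 = 515.9 s.
That's 515.9 s → 8.6 minutes.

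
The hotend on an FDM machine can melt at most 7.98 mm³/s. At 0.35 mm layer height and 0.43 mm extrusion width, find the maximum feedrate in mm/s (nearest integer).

Bead cross-section: 0.35 × 0.43 → 0.1505 mm².
v_max = Q/A = 7.98/0.1505 = 53.02 mm/s → 53 mm/s.

53 mm/s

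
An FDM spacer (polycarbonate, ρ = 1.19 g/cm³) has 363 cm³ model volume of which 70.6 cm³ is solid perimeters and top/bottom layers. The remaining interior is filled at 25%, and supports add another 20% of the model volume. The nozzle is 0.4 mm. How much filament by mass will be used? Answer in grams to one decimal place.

Interior volume: 363 − 70.6 → 292.4 cm³.
Infill deposited = 0.25 × 292.4 = 73.1 cm³.
Support = 0.20 × 363, so 72.6 cm³.
Total extruded: 70.6 + 73.1 + 72.6 → 216.3 cm³.
Mass = 216.3 × 1.19, so 257.397 g.

257.4 g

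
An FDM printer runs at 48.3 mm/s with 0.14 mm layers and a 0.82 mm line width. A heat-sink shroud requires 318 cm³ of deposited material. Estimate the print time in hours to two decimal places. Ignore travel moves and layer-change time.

15.93 hours

Line area: 0.14 × 0.82 → 0.1148 mm².
Path length: 318000 mm³ / 0.1148 mm² → 2770034.8 mm.
Print-move time = 2770034.8 / 48.3, so 57350.6 s.
57350.6 s = 15.93 hours.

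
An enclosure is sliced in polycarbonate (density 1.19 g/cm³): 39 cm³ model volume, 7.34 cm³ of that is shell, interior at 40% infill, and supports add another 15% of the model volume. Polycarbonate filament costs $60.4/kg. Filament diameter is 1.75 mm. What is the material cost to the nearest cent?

Volume inside the shell = 39 − 7.34, so 31.66 cm³.
Infill deposited = 0.40 × 31.66 = 12.664 cm³.
Support = 0.15 × 39, so 5.85 cm³.
Total printed volume = 7.34 + 12.664 + 5.85, so 25.854 cm³.
Mass = 25.854 × 1.19 = 30.76626 g.
At $60.4/kg: 30.76626/1000 × 60.4 = $1.86.

$1.86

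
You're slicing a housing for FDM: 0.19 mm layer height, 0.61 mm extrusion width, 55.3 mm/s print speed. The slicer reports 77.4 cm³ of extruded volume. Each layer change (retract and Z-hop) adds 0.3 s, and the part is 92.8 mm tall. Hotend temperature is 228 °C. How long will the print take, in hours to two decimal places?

Bead cross-section = 0.19 × 0.61, so 0.1159 mm².
Path length: 77400 mm³ / 0.1159 mm² → 667817.1 mm.
Time extruding = 667817.1 / 55.3, so 12076.3 s.
Layers = ⌈92.8/0.19⌉ = 489.
Layer-change overhead = 489 × 0.3 = 146.7 s.
Altogether 12076.3 + 146.7 = 12223 s, i.e. 3.40 hours.

3.40 hours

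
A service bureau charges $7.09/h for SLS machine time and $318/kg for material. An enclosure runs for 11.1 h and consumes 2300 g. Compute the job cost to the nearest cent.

$810.10

Machine cost = 7.09 × 11.1, so $78.699.
Feedstock cost = 318 × 2300/1000 = $731.40.
Job cost: 78.699 + 731.40 = 810.099 ≈ $810.10.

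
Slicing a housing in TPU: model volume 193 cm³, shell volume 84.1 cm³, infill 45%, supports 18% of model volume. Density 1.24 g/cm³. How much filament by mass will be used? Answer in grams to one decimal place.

208.1 g

Infill region = 193 − 84.1 = 108.9 cm³.
Infill volume = 0.45 × 108.9, so 49.005 cm³.
Support = 0.18 × 193 = 34.74 cm³.
Total extruded: 84.1 + 49.005 + 34.74 → 167.845 cm³.
Mass = 167.845 × 1.24 = 208.1278 g.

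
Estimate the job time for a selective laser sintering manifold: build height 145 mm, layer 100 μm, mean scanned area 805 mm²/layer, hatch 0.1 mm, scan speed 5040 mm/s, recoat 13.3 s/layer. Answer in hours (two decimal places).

Layers = ⌈145/0.1⌉ = 1450.
Scan path per layer = 805 / 0.1, so 8050 mm.
Laser time per layer: 8050 / 5040 → 1.5972 s.
Layer cycle = 1.5972 + 13.3 = 14.8972 s.
1450 layers × 14.8972 s/layer = 21600.94 s, i.e. 6.00 hours.

6.00 hours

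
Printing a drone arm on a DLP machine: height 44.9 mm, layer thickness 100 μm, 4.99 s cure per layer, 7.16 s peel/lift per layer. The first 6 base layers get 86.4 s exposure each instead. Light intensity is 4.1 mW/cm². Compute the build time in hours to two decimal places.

Number of layers: 44.9 / 0.1 → 449 (rounded up).
Base layers = 6 × (86.4 + 7.16), so 561.36 s.
Regular layers = 443 × (4.99 + 7.16) = 5382.45 s.
Total = 561.36 + 5382.45 = 5943.81 s = 1.65 hours.

1.65 hours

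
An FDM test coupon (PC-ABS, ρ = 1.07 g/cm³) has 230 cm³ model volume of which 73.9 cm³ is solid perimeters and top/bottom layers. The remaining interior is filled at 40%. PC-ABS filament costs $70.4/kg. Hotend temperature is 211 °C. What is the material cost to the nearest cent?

Volume inside the shell = 230 − 73.9, so 156.1 cm³.
Infill volume = 0.40 × 156.1 = 62.44 cm³.
Total printed volume: 73.9 + 62.44 → 136.34 cm³.
Mass: 136.34 × 1.07 → 145.8838 g.
At $70.4/kg: 145.8838/1000 × 70.4 = $10.27.

$10.27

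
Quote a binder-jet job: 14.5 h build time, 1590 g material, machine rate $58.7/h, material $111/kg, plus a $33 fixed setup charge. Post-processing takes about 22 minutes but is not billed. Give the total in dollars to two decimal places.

$1060.64

Machine-time cost: 58.7 × 14.5 → $851.15.
Material cost = 111 × 1590/1000, so $176.49.
Total = 851.15 + 176.49 + 33 = $1060.64.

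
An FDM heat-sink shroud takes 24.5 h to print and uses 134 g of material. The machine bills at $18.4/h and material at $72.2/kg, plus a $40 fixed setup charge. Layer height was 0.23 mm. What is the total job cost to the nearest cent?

Machine-time cost: 18.4 × 24.5 → $450.80.
Material charge = 72.2 × 134/1000, so $9.6748.
Total = 450.80 + 9.6748 + 40 = 500.4748 ≈ $500.47.

$500.47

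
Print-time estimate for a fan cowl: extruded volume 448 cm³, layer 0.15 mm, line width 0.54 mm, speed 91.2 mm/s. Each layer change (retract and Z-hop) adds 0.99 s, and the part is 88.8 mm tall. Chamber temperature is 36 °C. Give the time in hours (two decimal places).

Bead cross-section = 0.15 × 0.54 = 0.081 mm².
Path length: 448000 mm³ / 0.081 mm² → 5530864.2 mm.
Print-move time = 5530864.2 / 91.2 = 60645.4 s.
Layers = ⌈88.8/0.15⌉ = 592.
Non-print overhead = 592 × 0.99, so 586.08 s.
Total = 60645.4 + 586.08 = 61231.48 s = 17.01 hours.

17.01 hours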